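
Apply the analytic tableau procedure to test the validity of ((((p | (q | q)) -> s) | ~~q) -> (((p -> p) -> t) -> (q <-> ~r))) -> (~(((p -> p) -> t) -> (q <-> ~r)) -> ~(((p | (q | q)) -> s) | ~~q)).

Assume the negation and expand:
Initial set: {F (((((p | (q | q)) -> s) | ~~q) -> (((p -> p) -> t) -> (q <-> ~r))) -> (~(((p -> p) -> t) -> (q <-> ~r)) -> ~(((p | (q | q)) -> s) | ~~q)))}.
F (((((p | (q | q)) -> s) | ~~q) -> (((p -> p) -> t) -> (q <-> ~r))) -> (~(((p -> p) -> t) -> (q <-> ~r)) -> ~(((p | (q | q)) -> s) | ~~q))): α-rule — add T ((((p | (q | q)) -> s) | ~~q) -> (((p -> p) -> t) -> (q <-> ~r))), F (~(((p -> p) -> t) -> (q <-> ~r)) -> ~(((p | (q | q)) -> s) | ~~q)).
F (~(((p -> p) -> t) -> (q <-> ~r)) -> ~(((p | (q | q)) -> s) | ~~q)): α-rule — add T ~(((p -> p) -> t) -> (q <-> ~r)), F ~(((p | (q | q)) -> s) | ~~q).
T ~(((p -> p) -> t) -> (q <-> ~r)): α-rule — add T ((p -> p) -> t), F (q <-> ~r).
T ((((p | (q | q)) -> s) | ~~q) -> (((p -> p) -> t) -> (q <-> ~r))): β-rule — branch into F (((p | (q | q)) -> s) | ~~q)  //  T (((p -> p) -> t) -> (q <-> ~r)).
  branch 1 (add F (((p | (q | q)) -> s) | ~~q)):
    F (((p | (q | q)) -> s) | ~~q): α-rule — add F ((p | (q | q)) -> s), F ~~q.
    F ((p | (q | q)) -> s): α-rule — add T (p | (q | q)), F s.
    F ~~q: drop double negation, giving F q.
    F ~(((p | (q | q)) -> s) | ~~q): β-rule — branch into T ((p | (q | q)) -> s)  //  T ~~q.
      branch 1.1 (add T ((p | (q | q)) -> s)):
        T ((p -> p) -> t): β-rule — branch into F (p -> p)  //  T t.
          branch 1.1.1 (add F (p -> p)):
            F (p -> p): α-rule — add T p, F p.
            × closes — contains both p and ~p.
          branch 1.1.2 (add T t):
            F (q <-> ~r): β-rule — branch into T q, F ~r  //  F q, T ~r.
              branch 1.1.2.1 (add T q, F ~r):
                × closes — contains both q and ~q.
              branch 1.1.2.2 (add F q, T ~r):
                T (p | (q | q)): β-rule — branch into T p  //  T (q | q).
                  branch 1.1.2.2.1 (add T p):
                    T ((p | (q | q)) -> s): β-rule — branch into F (p | (q | q))  //  T s.
                      branch 1.1.2.2.1.1 (add F (p | (q | q))):
                        F (p | (q | q)): α-rule — add F p, F (q | q).
                        × closes — contains both p and ~p.
                      branch 1.1.2.2.1.2 (add T s):
                        × closes — contains both s and ~s.
                  branch 1.1.2.2.2 (add T (q | q)):
                    T ((p | (q | q)) -> s): β-rule — branch into F (p | (q | q))  //  T s.
                      branch 1.1.2.2.2.1 (add F (p | (q | q))):
                        F (p | (q | q)): α-rule — add F p, F (q | q).
                        F (q | q): α-rule — add F q, F q.
                        T (q | q): β-rule — branch into T q  //  T q.
                          branch 1.1.2.2.2.1.1 (add T q):
                            × closes — contains both q and ~q.
                          branch 1.1.2.2.2.1.2 (add T q):
                            × closes — contains both q and ~q.
                      branch 1.1.2.2.2.2 (add T s):
                        × closes — contains both s and ~s.
      branch 1.2 (add T ~~q):
        T ~~q: drop double negation, giving T q.
        × closes — contains both q and ~q.
  branch 2 (add T (((p -> p) -> t) -> (q <-> ~r))):
    F ~(((p | (q | q)) -> s) | ~~q): β-rule — branch into T ((p | (q | q)) -> s)  //  T ~~q.
      branch 2.1 (add T ((p | (q | q)) -> s)):
        T ((p -> p) -> t): β-rule — branch into F (p -> p)  //  T t.
          branch 2.1.1 (add F (p -> p)):
            F (p -> p): α-rule — add T p, F p.
            × closes — contains both p and ~p.
          branch 2.1.2 (add T t):
            F (q <-> ~r): β-rule — branch into T q, F ~r  //  F q, T ~r.
              branch 2.1.2.1 (add T q, F ~r):
                T (((p -> p) -> t) -> (q <-> ~r)): β-rule — branch into F ((p -> p) -> t)  //  T (q <-> ~r).
                  branch 2.1.2.1.1 (add F ((p -> p) -> t)):
                    F ((p -> p) -> t): α-rule — add T (p -> p), F t.
                    × closes — contains both t and ~t.
                  branch 2.1.2.1.2 (add T (q <-> ~r)):
                    T ((p | (q | q)) -> s): β-rule — branch into F (p | (q | q))  //  T s.
                      branch 2.1.2.1.2.1 (add F (p | (q | q))):
                        F (p | (q | q)): α-rule — add F p, F (q | q).
                        F (q | q): α-rule — add F q, F q.
                        × closes — contains both q and ~q.
                      branch 2.1.2.1.2.2 (add T s):
                        T (q <-> ~r): β-rule — branch into T q, T ~r  //  F q, F ~r.
                          branch 2.1.2.1.2.2.1 (add T q, T ~r):
                            × closes — contains both r and ~r.
                          branch 2.1.2.1.2.2.2 (add F q, F ~r):
                            × closes — contains both q and ~q.
              branch 2.1.2.2 (add F q, T ~r):
                T (((p -> p) -> t) -> (q <-> ~r)): β-rule — branch into F ((p -> p) -> t)  //  T (q <-> ~r).
                  branch 2.1.2.2.1 (add F ((p -> p) -> t)):
                    F ((p -> p) -> t): α-rule — add T (p -> p), F t.
                    × closes — contains both t and ~t.
                  branch 2.1.2.2.2 (add T (q <-> ~r)):
                    T ((p | (q | q)) -> s): β-rule — branch into F (p | (q | q))  //  T s.
                      branch 2.1.2.2.2.1 (add F (p | (q | q))):
                        F (p | (q | q)): α-rule — add F p, F (q | q).
                        F (q | q): α-rule — add F q, F q.
                        T (q <-> ~r): β-rule — branch into T q, T ~r  //  F q, F ~r.
                          branch 2.1.2.2.2.1.1 (add T q, T ~r):
                            × closes — contains both q and ~q.
                          branch 2.1.2.2.2.1.2 (add F q, F ~r):
                            × closes — contains both r and ~r.
                      branch 2.1.2.2.2.2 (add T s):
                        T (q <-> ~r): β-rule — branch into T q, T ~r  //  F q, F ~r.
                          branch 2.1.2.2.2.2.1 (add T q, T ~r):
                            × closes — contains both q and ~q.
                          branch 2.1.2.2.2.2.2 (add F q, F ~r):
                            × closes — contains both r and ~r.
      branch 2.2 (add T ~~q):
        T ~~q: drop double negation, giving T q.
        T ((p -> p) -> t): β-rule — branch into F (p -> p)  //  T t.
          branch 2.2.1 (add F (p -> p)):
            F (p -> p): α-rule — add T p, F p.
            × closes — contains both p and ~p.
          branch 2.2.2 (add T t):
            F (q <-> ~r): β-rule — branch into T q, F ~r  //  F q, T ~r.
              branch 2.2.2.1 (add T q, F ~r):
                T (((p -> p) -> t) -> (q <-> ~r)): β-rule — branch into F ((p -> p) -> t)  //  T (q <-> ~r).
                  branch 2.2.2.1.1 (add F ((p -> p) -> t)):
                    F ((p -> p) -> t): α-rule — add T (p -> p), F t.
                    × closes — contains both t and ~t.
                  branch 2.2.2.1.2 (add T (q <-> ~r)):
                    T (q <-> ~r): β-rule — branch into T q, T ~r  //  F q, F ~r.
                      branch 2.2.2.1.2.1 (add T q, T ~r):
                        × closes — contains both r and ~r.
                      branch 2.2.2.1.2.2 (add F q, F ~r):
                        × closes — contains both q and ~q.
              branch 2.2.2.2 (add F q, T ~r):
                × closes — contains both q and ~q.
All 23 branches close.
Every branch closed, so the negation is unsatisfiable and the formula is valid.

Valid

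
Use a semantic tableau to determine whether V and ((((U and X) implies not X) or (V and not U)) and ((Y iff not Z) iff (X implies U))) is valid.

Assume the negation and expand:
Initial set: {not (V and ((((U and X) implies not X) or (V and not U)) and ((Y iff not Z) iff (X implies U))))}.
not (V and ((((U and X) implies not X) or (V and not U)) and ((Y iff not Z) iff (X implies U)))): β-rule — branch into not V  //  not ((((U and X) implies not X) or (V and not U)) and ((Y iff not Z) iff (X implies U))).
  branch 1 (add not V):
    ○ open, literals {V=0}.
  branch 2 (add not ((((U and X) implies not X) or (V and not U)) and ((Y iff not Z) iff (X implies U)))):
    not ((((U and X) implies not X) or (V and not U)) and ((Y iff not Z) iff (X implies U))): β-rule — branch into not (((U and X) implies not X) or (V and not U))  //  not ((Y iff not Z) iff (X implies U)).
      branch 2.1 (add not (((U and X) implies not X) or (V and not U))):
        not (((U and X) implies not X) or (V and not U)): α-rule — add not ((U and X) implies not X), not (V and not U).
        not ((U and X) implies not X): α-rule — add (U and X), not not X.
        (U and X): α-rule — add U, X.
        not (V and not U): β-rule — branch into not V  //  not not U.
          branch 2.1.1 (add not V):
            ○ open, literals {U=1, V=0, X=1}.
          branch 2.1.2 (add not not U):
            ○ open, literals {U=1, X=1}.
      branch 2.2 (add not ((Y iff not Z) iff (X implies U))):
        not ((Y iff not Z) iff (X implies U)): β-rule — branch into (Y iff not Z), not (X implies U)  //  not (Y iff not Z), (X implies U).
          branch 2.2.1 (add (Y iff not Z), not (X implies U)):
            not (X implies U): α-rule — add X, not U.
            (Y iff not Z): β-rule — branch into Y, not Z  //  not Y, not not Z.
              branch 2.2.1.1 (add Y, not Z):
                ○ open, literals {U=0, X=1, Y=1, Z=0}.
              branch 2.2.1.2 (add not Y, not not Z):
                ○ open, literals {U=0, X=1, Y=0, Z=1}.
          branch 2.2.2 (add not (Y iff not Z), (X implies U)):
            not (Y iff not Z): β-rule — branch into Y, not not Z  //  not Y, not Z.
              branch 2.2.2.1 (add Y, not not Z):
                (X implies U): β-rule — branch into not X  //  U.
                  branch 2.2.2.1.1 (add not X):
                    ○ open, literals {X=0, Y=1, Z=1}.
                  branch 2.2.2.1.2 (add U):
                    ○ open, literals {U=1, Y=1, Z=1}.
              branch 2.2.2.2 (add not Y, not Z):
                (X implies U): β-rule — branch into not X  //  U.
                  branch 2.2.2.2.1 (add not X):
                    ○ open, literals {X=0, Y=0, Z=0}.
                  branch 2.2.2.2.2 (add U):
                    ○ open, literals {U=1, Y=0, Z=0}.
0 branches closed, 9 open.
An open branch gives a countermodel: V=0 (unmentioned atoms arbitrary); under it the original formula is false.

Not valid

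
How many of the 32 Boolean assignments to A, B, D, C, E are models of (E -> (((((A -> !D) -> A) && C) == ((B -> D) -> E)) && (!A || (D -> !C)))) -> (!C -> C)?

24

Initial set: {T ((E -> (((((A -> !D) -> A) && C) == ((B -> D) -> E)) && (!A || (D -> !C)))) -> (!C -> C))}.
T ((E -> (((((A -> !D) -> A) && C) == ((B -> D) -> E)) && (!A || (D -> !C)))) -> (!C -> C)): β-rule — branch into F (E -> (((((A -> !D) -> A) && C) == ((B -> D) -> E)) && (!A || (D -> !C))))  //  T (!C -> C).
  branch 1 (add F (E -> (((((A -> !D) -> A) && C) == ((B -> D) -> E)) && (!A || (D -> !C))))):
    F (E -> (((((A -> !D) -> A) && C) == ((B -> D) -> E)) && (!A || (D -> !C)))): α-rule — add T E, F (((((A -> !D) -> A) && C) == ((B -> D) -> E)) && (!A || (D -> !C))).
    F (((((A -> !D) -> A) && C) == ((B -> D) -> E)) && (!A || (D -> !C))): β-rule — branch into F ((((A -> !D) -> A) && C) == ((B -> D) -> E))  //  F (!A || (D -> !C)).
      branch 1.1 (add F ((((A -> !D) -> A) && C) == ((B -> D) -> E))):
        F ((((A -> !D) -> A) && C) == ((B -> D) -> E)): β-rule — branch into T (((A -> !D) -> A) && C), F ((B -> D) -> E)  //  F (((A -> !D) -> A) && C), T ((B -> D) -> E).
          branch 1.1.1 (add T (((A -> !D) -> A) && C), F ((B -> D) -> E)):
            T (((A -> !D) -> A) && C): α-rule — add T ((A -> !D) -> A), T C.
            F ((B -> D) -> E): α-rule — add T (B -> D), F E.
            × closes — contains both E and !E.
          branch 1.1.2 (add F (((A -> !D) -> A) && C), T ((B -> D) -> E)):
            F (((A -> !D) -> A) && C): β-rule — branch into F ((A -> !D) -> A)  //  F C.
              branch 1.1.2.1 (add F ((A -> !D) -> A)):
                F ((A -> !D) -> A): α-rule — add T (A -> !D), F A.
                T ((B -> D) -> E): β-rule — branch into F (B -> D)  //  T E.
                  branch 1.1.2.1.1 (add F (B -> D)):
                    F (B -> D): α-rule — add T B, F D.
                    T (A -> !D): β-rule — branch into F A  //  T !D.
                      branch 1.1.2.1.1.1 (add F A):
                        ○ open, literals {A=false, B=true, D=false, E=true}.
                      branch 1.1.2.1.1.2 (add T !D):
                        ○ open, literals {A=false, B=true, D=false, E=true}.
                  branch 1.1.2.1.2 (add T E):
                    T (A -> !D): β-rule — branch into F A  //  T !D.
                      branch 1.1.2.1.2.1 (add F A):
                        ○ open, literals {A=false, E=true}.
                      branch 1.1.2.1.2.2 (add T !D):
                        ○ open, literals {A=false, D=false, E=true}.
              branch 1.1.2.2 (add F C):
                T ((B -> D) -> E): β-rule — branch into F (B -> D)  //  T E.
                  branch 1.1.2.2.1 (add F (B -> D)):
                    F (B -> D): α-rule — add T B, F D.
                    ○ open, literals {B=true, C=false, D=false, E=true}.
                  branch 1.1.2.2.2 (add T E):
                    ○ open, literals {C=false, E=true}.
      branch 1.2 (add F (!A || (D -> !C))):
        F (!A || (D -> !C)): α-rule — add F !A, F (D -> !C).
        F (D -> !C): α-rule — add T D, F !C.
        ○ open, literals {A=true, C=true, D=true, E=true}.
  branch 2 (add T (!C -> C)):
    T (!C -> C): β-rule — branch into F !C  //  T C.
      branch 2.1 (add F !C):
        ○ open, literals {C=true}.
      branch 2.2 (add T C):
        ○ open, literals {C=true}.
1 branch closed, 9 open.
Each open branch fixes some atoms; the unmentioned ones are free. Counting distinct full assignments: branch {A=false, B=true, D=false, E=true} (C) contributes 2 new; branch {A=false, B=true, D=false, E=true} (C) contributes 0 new; branch {A=false, E=true} (B, D, C) contributes 6 new; branch {A=false, D=false, E=true} (B, C) contributes 0 new; branch {B=true, C=false, D=false, E=true} (A) contributes 1 new; branch {C=false, E=true} (A, B, D) contributes 3 new; branch {A=true, C=true, D=true, E=true} (B) contributes 2 new; branch {C=true} (A, B, D, E) contributes 10 new; branch {C=true} (A, B, D, E) contributes 0 new. Total: 24.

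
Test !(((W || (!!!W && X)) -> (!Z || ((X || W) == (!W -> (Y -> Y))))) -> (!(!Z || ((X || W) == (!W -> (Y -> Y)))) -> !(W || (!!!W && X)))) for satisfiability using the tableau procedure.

Unsatisfiable

Initial set: {!(((W || (!!!W && X)) -> (!Z || ((X || W) == (!W -> (Y -> Y))))) -> (!(!Z || ((X || W) == (!W -> (Y -> Y)))) -> !(W || (!!!W && X))))}.
!(((W || (!!!W && X)) -> (!Z || ((X || W) == (!W -> (Y -> Y))))) -> (!(!Z || ((X || W) == (!W -> (Y -> Y)))) -> !(W || (!!!W && X)))): α-rule — add ((W || (!!!W && X)) -> (!Z || ((X || W) == (!W -> (Y -> Y))))), !(!(!Z || ((X || W) == (!W -> (Y -> Y)))) -> !(W || (!!!W && X))).
!(!(!Z || ((X || W) == (!W -> (Y -> Y)))) -> !(W || (!!!W && X))): α-rule — add !(!Z || ((X || W) == (!W -> (Y -> Y)))), !!(W || (!!!W && X)).
!(!Z || ((X || W) == (!W -> (Y -> Y)))): α-rule — add !!Z, !((X || W) == (!W -> (Y -> Y))).
((W || (!!!W && X)) -> (!Z || ((X || W) == (!W -> (Y -> Y))))): β-rule — branch into !(W || (!!!W && X))  //  (!Z || ((X || W) == (!W -> (Y -> Y)))).
  branch 1 (add !(W || (!!!W && X))):
    !(W || (!!!W && X)): α-rule — add !W, !(!!!W && X).
    !!(W || (!!!W && X)): β-rule — branch into W  //  (!!!W && X).
      branch 1.1 (add W):
        × closes — contains both W and !W.
      branch 1.2 (add (!!!W && X)):
        (!!!W && X): α-rule — add !!!W, X.
        !!!W: drop double negation, giving !W.
        !((X || W) == (!W -> (Y -> Y))): β-rule — branch into (X || W), !(!W -> (Y -> Y))  //  !(X || W), (!W -> (Y -> Y)).
          branch 1.2.1 (add (X || W), !(!W -> (Y -> Y))):
            !(!W -> (Y -> Y)): α-rule — add !W, !(Y -> Y).
            !(Y -> Y): α-rule — add Y, !Y.
            × closes — contains both Y and !Y.
          branch 1.2.2 (add !(X || W), (!W -> (Y -> Y))):
            !(X || W): α-rule — add !X, !W.
            × closes — contains both X and !X.
  branch 2 (add (!Z || ((X || W) == (!W -> (Y -> Y))))):
    !!(W || (!!!W && X)): β-rule — branch into W  //  (!!!W && X).
      branch 2.1 (add W):
        !((X || W) == (!W -> (Y -> Y))): β-rule — branch into (X || W), !(!W -> (Y -> Y))  //  !(X || W), (!W -> (Y -> Y)).
          branch 2.1.1 (add (X || W), !(!W -> (Y -> Y))):
            !(!W -> (Y -> Y)): α-rule — add !W, !(Y -> Y).
            × closes — contains both W and !W.
          branch 2.1.2 (add !(X || W), (!W -> (Y -> Y))):
            !(X || W): α-rule — add !X, !W.
            × closes — contains both W and !W.
      branch 2.2 (add (!!!W && X)):
        (!!!W && X): α-rule — add !!!W, X.
        !!!W: drop double negation, giving !W.
        !((X || W) == (!W -> (Y -> Y))): β-rule — branch into (X || W), !(!W -> (Y -> Y))  //  !(X || W), (!W -> (Y -> Y)).
          branch 2.2.1 (add (X || W), !(!W -> (Y -> Y))):
            !(!W -> (Y -> Y)): α-rule — add !W, !(Y -> Y).
            !(Y -> Y): α-rule — add Y, !Y.
            × closes — contains both Y and !Y.
          branch 2.2.2 (add !(X || W), (!W -> (Y -> Y))):
            !(X || W): α-rule — add !X, !W.
            × closes — contains both X and !X.
All 7 branches close.
Every branch closed; the formula is unsatisfiable.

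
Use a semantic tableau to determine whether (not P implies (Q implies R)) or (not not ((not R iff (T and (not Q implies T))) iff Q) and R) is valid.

Not valid

Assume the negation and expand:
Initial set: {not ((not P implies (Q implies R)) or (not not ((not R iff (T and (not Q implies T))) iff Q) and R))}.
not ((not P implies (Q implies R)) or (not not ((not R iff (T and (not Q implies T))) iff Q) and R)): α-rule — add not (not P implies (Q implies R)), not (not not ((not R iff (T and (not Q implies T))) iff Q) and R).
not (not P implies (Q implies R)): α-rule — add not P, not (Q implies R).
not (Q implies R): α-rule — add Q, not R.
not (not not ((not R iff (T and (not Q implies T))) iff Q) and R): β-rule — branch into not not not ((not R iff (T and (not Q implies T))) iff Q)  //  not R.
  branch 1 (add not not not ((not R iff (T and (not Q implies T))) iff Q)):
    not not not ((not R iff (T and (not Q implies T))) iff Q): drop double negation, giving not ((not R iff (T and (not Q implies T))) iff Q).
    not ((not R iff (T and (not Q implies T))) iff Q): β-rule — branch into (not R iff (T and (not Q implies T))), not Q  //  not (not R iff (T and (not Q implies T))), Q.
      branch 1.1 (add (not R iff (T and (not Q implies T))), not Q):
        × closes — contains both Q and not Q.
      branch 1.2 (add not (not R iff (T and (not Q implies T))), Q):
        not (not R iff (T and (not Q implies T))): β-rule — branch into not R, not (T and (not Q implies T))  //  not not R, (T and (not Q implies T)).
          branch 1.2.1 (add not R, not (T and (not Q implies T))):
            not (T and (not Q implies T)): β-rule — branch into not T  //  not (not Q implies T).
              branch 1.2.1.1 (add not T):
                ○ open, literals {P=false, Q=true, R=false, T=false}.
              branch 1.2.1.2 (add not (not Q implies T)):
                not (not Q implies T): α-rule — add not Q, not T.
                × closes — contains both Q and not Q.
          branch 1.2.2 (add not not R, (T and (not Q implies T))):
            × closes — contains both R and not R.
  branch 2 (add not R):
    ○ open, literals {P=false, Q=true, R=false}.
3 branches closed, 2 open.
An open branch gives a countermodel: P=false, Q=true, R=false, T=false (unmentioned atoms arbitrary); under it the original formula is false.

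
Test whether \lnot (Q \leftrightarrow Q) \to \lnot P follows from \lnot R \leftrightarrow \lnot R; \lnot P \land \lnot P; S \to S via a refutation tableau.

Initial set: {(\lnot R \leftrightarrow \lnot R); (\lnot P \land \lnot P); (S \to S); \lnot (\lnot (Q \leftrightarrow Q) \to \lnot P)}.
(\lnot P \land \lnot P): α-rule — add \lnot P, \lnot P.
\lnot (\lnot (Q \leftrightarrow Q) \to \lnot P): α-rule — add \lnot (Q \leftrightarrow Q), \lnot \lnot P.
× closes — contains both P and \lnot P.
All 1 branch closes.
Every branch closed, so the premises entail the conclusion.

Yes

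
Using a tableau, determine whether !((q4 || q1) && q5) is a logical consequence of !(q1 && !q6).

Initial set: {!(q1 && !q6); !!((q4 || q1) && q5)}.
!!((q4 || q1) && q5): α-rule — add (q4 || q1), q5.
!(q1 && !q6): β-rule — branch into !q1  //  !!q6.
  branch 1 (add !q1):
    (q4 || q1): β-rule — branch into q4  //  q1.
      branch 1.1 (add q4):
        ○ open, literals {q1=0, q4=1, q5=1}.
      branch 1.2 (add q1):
        × closes — contains both q1 and !q1.
  branch 2 (add !!q6):
    (q4 || q1): β-rule — branch into q4  //  q1.
      branch 2.1 (add q4):
        ○ open, literals {q4=1, q5=1, q6=1}.
      branch 2.2 (add q1):
        ○ open, literals {q1=1, q5=1, q6=1}.
1 branch closed, 3 open.
An open branch gives a countermodel: q1=0, q4=1, q5=1 (unmentioned atoms arbitrary); the premises hold there but the conclusion fails.

No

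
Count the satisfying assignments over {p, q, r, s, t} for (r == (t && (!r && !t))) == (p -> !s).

Initial set: {((r == (t && (!r && !t))) == (p -> !s))}.
((r == (t && (!r && !t))) == (p -> !s)): β-rule — branch into (r == (t && (!r && !t))), (p -> !s)  //  !(r == (t && (!r && !t))), !(p -> !s).
  branch 1 (add (r == (t && (!r && !t))), (p -> !s)):
    (r == (t && (!r && !t))): β-rule — branch into r, (t && (!r && !t))  //  !r, !(t && (!r && !t)).
      branch 1.1 (add r, (t && (!r && !t))):
        (t && (!r && !t)): α-rule — add t, (!r && !t).
        (!r && !t): α-rule — add !r, !t.
        × closes — contains both r and !r.
      branch 1.2 (add !r, !(t && (!r && !t))):
        (p -> !s): β-rule — branch into !p  //  !s.
          branch 1.2.1 (add !p):
            !(t && (!r && !t)): β-rule — branch into !t  //  !(!r && !t).
              branch 1.2.1.1 (add !t):
                ○ open, literals {p=false, r=false, t=false}.
              branch 1.2.1.2 (add !(!r && !t)):
                !(!r && !t): β-rule — branch into !!r  //  !!t.
                  branch 1.2.1.2.1 (add !!r):
                    × closes — contains both r and !r.
                  branch 1.2.1.2.2 (add !!t):
                    ○ open, literals {p=false, r=false, t=true}.
          branch 1.2.2 (add !s):
            !(t && (!r && !t)): β-rule — branch into !t  //  !(!r && !t).
              branch 1.2.2.1 (add !t):
                ○ open, literals {r=false, s=false, t=false}.
              branch 1.2.2.2 (add !(!r && !t)):
                !(!r && !t): β-rule — branch into !!r  //  !!t.
                  branch 1.2.2.2.1 (add !!r):
                    × closes — contains both r and !r.
                  branch 1.2.2.2.2 (add !!t):
                    ○ open, literals {r=false, s=false, t=true}.
  branch 2 (add !(r == (t && (!r && !t))), !(p -> !s)):
    !(p -> !s): α-rule — add p, !!s.
    !(r == (t && (!r && !t))): β-rule — branch into r, !(t && (!r && !t))  //  !r, (t && (!r && !t)).
      branch 2.1 (add r, !(t && (!r && !t))):
        !(t && (!r && !t)): β-rule — branch into !t  //  !(!r && !t).
          branch 2.1.1 (add !t):
            ○ open, literals {p=true, r=true, s=true, t=false}.
          branch 2.1.2 (add !(!r && !t)):
            !(!r && !t): β-rule — branch into !!r  //  !!t.
              branch 2.1.2.1 (add !!r):
                ○ open, literals {p=true, r=true, s=true}.
              branch 2.1.2.2 (add !!t):
                ○ open, literals {p=true, r=true, s=true, t=true}.
      branch 2.2 (add !r, (t && (!r && !t))):
        (t && (!r && !t)): α-rule — add t, (!r && !t).
        (!r && !t): α-rule — add !r, !t.
        × closes — contains both t and !t.
4 branches closed, 7 open.
Each open branch fixes some atoms; the unmentioned ones are free. Counting distinct full assignments: branch {p=false, r=false, t=false} (q, s) contributes 4 new; branch {p=false, r=false, t=true} (q, s) contributes 4 new; branch {r=false, s=false, t=false} (p, q) contributes 2 new; branch {r=false, s=false, t=true} (p, q) contributes 2 new; branch {p=true, r=true, s=true, t=false} (q) contributes 2 new; branch {p=true, r=true, s=true} (q, t) contributes 2 new; branch {p=true, r=true, s=true, t=true} (q) contributes 0 new. Total: 16.

16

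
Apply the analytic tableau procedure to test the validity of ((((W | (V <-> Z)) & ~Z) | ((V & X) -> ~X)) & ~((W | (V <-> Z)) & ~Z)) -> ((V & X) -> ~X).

Assume the negation and expand:
Initial set: {~(((((W | (V <-> Z)) & ~Z) | ((V & X) -> ~X)) & ~((W | (V <-> Z)) & ~Z)) -> ((V & X) -> ~X))}.
~(((((W | (V <-> Z)) & ~Z) | ((V & X) -> ~X)) & ~((W | (V <-> Z)) & ~Z)) -> ((V & X) -> ~X)): α-rule — add ((((W | (V <-> Z)) & ~Z) | ((V & X) -> ~X)) & ~((W | (V <-> Z)) & ~Z)), ~((V & X) -> ~X).
((((W | (V <-> Z)) & ~Z) | ((V & X) -> ~X)) & ~((W | (V <-> Z)) & ~Z)): α-rule — add (((W | (V <-> Z)) & ~Z) | ((V & X) -> ~X)), ~((W | (V <-> Z)) & ~Z).
~((V & X) -> ~X): α-rule — add (V & X), ~~X.
(V & X): α-rule — add V, X.
(((W | (V <-> Z)) & ~Z) | ((V & X) -> ~X)): β-rule — branch into ((W | (V <-> Z)) & ~Z)  //  ((V & X) -> ~X).
  branch 1 (add ((W | (V <-> Z)) & ~Z)):
    ((W | (V <-> Z)) & ~Z): α-rule — add (W | (V <-> Z)), ~Z.
    ~((W | (V <-> Z)) & ~Z): β-rule — branch into ~(W | (V <-> Z))  //  ~~Z.
      branch 1.1 (add ~(W | (V <-> Z))):
        ~(W | (V <-> Z)): α-rule — add ~W, ~(V <-> Z).
        (W | (V <-> Z)): β-rule — branch into W  //  (V <-> Z).
          branch 1.1.1 (add W):
            × closes — contains both W and ~W.
          branch 1.1.2 (add (V <-> Z)):
            ~(V <-> Z): β-rule — branch into V, ~Z  //  ~V, Z.
              branch 1.1.2.1 (add V, ~Z):
                (V <-> Z): β-rule — branch into V, Z  //  ~V, ~Z.
                  branch 1.1.2.1.1 (add V, Z):
                    × closes — contains both Z and ~Z.
                  branch 1.1.2.1.2 (add ~V, ~Z):
                    × closes — contains both V and ~V.
              branch 1.1.2.2 (add ~V, Z):
                × closes — contains both V and ~V.
      branch 1.2 (add ~~Z):
        × closes — contains both Z and ~Z.
  branch 2 (add ((V & X) -> ~X)):
    ~((W | (V <-> Z)) & ~Z): β-rule — branch into ~(W | (V <-> Z))  //  ~~Z.
      branch 2.1 (add ~(W | (V <-> Z))):
        ~(W | (V <-> Z)): α-rule — add ~W, ~(V <-> Z).
        ((V & X) -> ~X): β-rule — branch into ~(V & X)  //  ~X.
          branch 2.1.1 (add ~(V & X)):
            ~(V <-> Z): β-rule — branch into V, ~Z  //  ~V, Z.
              branch 2.1.1.1 (add V, ~Z):
                ~(V & X): β-rule — branch into ~V  //  ~X.
                  branch 2.1.1.1.1 (add ~V):
                    × closes — contains both V and ~V.
                  branch 2.1.1.1.2 (add ~X):
                    × closes — contains both X and ~X.
              branch 2.1.1.2 (add ~V, Z):
                × closes — contains both V and ~V.
          branch 2.1.2 (add ~X):
            × closes — contains both X and ~X.
      branch 2.2 (add ~~Z):
        ((V & X) -> ~X): β-rule — branch into ~(V & X)  //  ~X.
          branch 2.2.1 (add ~(V & X)):
            ~(V & X): β-rule — branch into ~V  //  ~X.
              branch 2.2.1.1 (add ~V):
                × closes — contains both V and ~V.
              branch 2.2.1.2 (add ~X):
                × closes — contains both X and ~X.
          branch 2.2.2 (add ~X):
            × closes — contains both X and ~X.
All 12 branches close.
Every branch closed, so the negation is unsatisfiable and the formula is valid.

Valid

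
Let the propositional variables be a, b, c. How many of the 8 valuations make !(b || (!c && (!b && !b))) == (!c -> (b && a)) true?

5

Initial set: {(!(b || (!c && (!b && !b))) == (!c -> (b && a)))}.
(!(b || (!c && (!b && !b))) == (!c -> (b && a))): β-rule — branch into !(b || (!c && (!b && !b))), (!c -> (b && a))  //  !!(b || (!c && (!b && !b))), !(!c -> (b && a)).
  branch 1 (add !(b || (!c && (!b && !b))), (!c -> (b && a))):
    !(b || (!c && (!b && !b))): α-rule — add !b, !(!c && (!b && !b)).
    (!c -> (b && a)): β-rule — branch into !!c  //  (b && a).
      branch 1.1 (add !!c):
        !(!c && (!b && !b)): β-rule — branch into !!c  //  !(!b && !b).
          branch 1.1.1 (add !!c):
            ○ open, literals {b=0, c=1}.
          branch 1.1.2 (add !(!b && !b)):
            !(!b && !b): β-rule — branch into !!b  //  !!b.
              branch 1.1.2.1 (add !!b):
                × closes — contains both b and !b.
              branch 1.1.2.2 (add !!b):
                × closes — contains both b and !b.
      branch 1.2 (add (b && a)):
        (b && a): α-rule — add b, a.
        × closes — contains both b and !b.
  branch 2 (add !!(b || (!c && (!b && !b))), !(!c -> (b && a))):
    !(!c -> (b && a)): α-rule — add !c, !(b && a).
    !!(b || (!c && (!b && !b))): β-rule — branch into b  //  (!c && (!b && !b)).
      branch 2.1 (add b):
        !(b && a): β-rule — branch into !b  //  !a.
          branch 2.1.1 (add !b):
            × closes — contains both b and !b.
          branch 2.1.2 (add !a):
            ○ open, literals {a=0, b=1, c=0}.
      branch 2.2 (add (!c && (!b && !b))):
        (!c && (!b && !b)): α-rule — add !c, (!b && !b).
        (!b && !b): α-rule — add !b, !b.
        !(b && a): β-rule — branch into !b  //  !a.
          branch 2.2.1 (add !b):
            ○ open, literals {b=0, c=0}.
          branch 2.2.2 (add !a):
            ○ open, literals {a=0, b=0, c=0}.
4 branches closed, 4 open.
Each open branch fixes some atoms; the unmentioned ones are free. Counting distinct full assignments: branch {b=0, c=1} (a) contributes 2 new; branch {a=0, b=1, c=0} (none free) contributes 1 new; branch {b=0, c=0} (a) contributes 2 new; branch {a=0, b=0, c=0} (none free) contributes 0 new. Total: 5.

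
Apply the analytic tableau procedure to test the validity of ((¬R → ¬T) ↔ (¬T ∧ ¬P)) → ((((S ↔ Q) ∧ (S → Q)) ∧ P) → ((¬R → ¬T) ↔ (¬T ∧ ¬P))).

Assume the negation and expand:
Initial set: {¬(((¬R → ¬T) ↔ (¬T ∧ ¬P)) → ((((S ↔ Q) ∧ (S → Q)) ∧ P) → ((¬R → ¬T) ↔ (¬T ∧ ¬P))))}.
¬(((¬R → ¬T) ↔ (¬T ∧ ¬P)) → ((((S ↔ Q) ∧ (S → Q)) ∧ P) → ((¬R → ¬T) ↔ (¬T ∧ ¬P)))): α-rule — add ((¬R → ¬T) ↔ (¬T ∧ ¬P)), ¬((((S ↔ Q) ∧ (S → Q)) ∧ P) → ((¬R → ¬T) ↔ (¬T ∧ ¬P))).
¬((((S ↔ Q) ∧ (S → Q)) ∧ P) → ((¬R → ¬T) ↔ (¬T ∧ ¬P))): α-rule — add (((S ↔ Q) ∧ (S → Q)) ∧ P), ¬((¬R → ¬T) ↔ (¬T ∧ ¬P)).
(((S ↔ Q) ∧ (S → Q)) ∧ P): α-rule — add ((S ↔ Q) ∧ (S → Q)), P.
((S ↔ Q) ∧ (S → Q)): α-rule — add (S ↔ Q), (S → Q).
((¬R → ¬T) ↔ (¬T ∧ ¬P)): β-rule — branch into (¬R → ¬T), (¬T ∧ ¬P)  //  ¬(¬R → ¬T), ¬(¬T ∧ ¬P).
  branch 1 (add (¬R → ¬T), (¬T ∧ ¬P)):
    (¬T ∧ ¬P): α-rule — add ¬T, ¬P.
    × closes — contains both P and ¬P.
  branch 2 (add ¬(¬R → ¬T), ¬(¬T ∧ ¬P)):
    ¬(¬R → ¬T): α-rule — add ¬R, ¬¬T.
    ¬((¬R → ¬T) ↔ (¬T ∧ ¬P)): β-rule — branch into (¬R → ¬T), ¬(¬T ∧ ¬P)  //  ¬(¬R → ¬T), (¬T ∧ ¬P).
      branch 2.1 (add (¬R → ¬T), ¬(¬T ∧ ¬P)):
        (S ↔ Q): β-rule — branch into S, Q  //  ¬S, ¬Q.
          branch 2.1.1 (add S, Q):
            (S → Q): β-rule — branch into ¬S  //  Q.
              branch 2.1.1.1 (add ¬S):
                × closes — contains both S and ¬S.
              branch 2.1.1.2 (add Q):
                ¬(¬T ∧ ¬P): β-rule — branch into ¬¬T  //  ¬¬P.
                  branch 2.1.1.2.1 (add ¬¬T):
                    (¬R → ¬T): β-rule — branch into ¬¬R  //  ¬T.
                      branch 2.1.1.2.1.1 (add ¬¬R):
                        × closes — contains both R and ¬R.
                      branch 2.1.1.2.1.2 (add ¬T):
                        × closes — contains both T and ¬T.
                  branch 2.1.1.2.2 (add ¬¬P):
                    (¬R → ¬T): β-rule — branch into ¬¬R  //  ¬T.
                      branch 2.1.1.2.2.1 (add ¬¬R):
                        × closes — contains both R and ¬R.
                      branch 2.1.1.2.2.2 (add ¬T):
                        × closes — contains both T and ¬T.
          branch 2.1.2 (add ¬S, ¬Q):
            (S → Q): β-rule — branch into ¬S  //  Q.
              branch 2.1.2.1 (add ¬S):
                ¬(¬T ∧ ¬P): β-rule — branch into ¬¬T  //  ¬¬P.
                  branch 2.1.2.1.1 (add ¬¬T):
                    (¬R → ¬T): β-rule — branch into ¬¬R  //  ¬T.
                      branch 2.1.2.1.1.1 (add ¬¬R):
                        × closes — contains both R and ¬R.
                      branch 2.1.2.1.1.2 (add ¬T):
                        × closes — contains both T and ¬T.
                  branch 2.1.2.1.2 (add ¬¬P):
                    (¬R → ¬T): β-rule — branch into ¬¬R  //  ¬T.
                      branch 2.1.2.1.2.1 (add ¬¬R):
                        × closes — contains both R and ¬R.
                      branch 2.1.2.1.2.2 (add ¬T):
                        × closes — contains both T and ¬T.
              branch 2.1.2.2 (add Q):
                × closes — contains both Q and ¬Q.
      branch 2.2 (add ¬(¬R → ¬T), (¬T ∧ ¬P)):
        ¬(¬R → ¬T): α-rule — add ¬R, ¬¬T.
        (¬T ∧ ¬P): α-rule — add ¬T, ¬P.
        × closes — contains both T and ¬T.
All 12 branches close.
Every branch closed, so the negation is unsatisfiable and the formula is valid.

Valid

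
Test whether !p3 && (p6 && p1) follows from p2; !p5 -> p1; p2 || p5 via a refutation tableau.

No

Initial set: {p2; (!p5 -> p1); (p2 || p5); !(!p3 && (p6 && p1))}.
(!p5 -> p1): β-rule — branch into !!p5  //  p1.
  branch 1 (add !!p5):
    (p2 || p5): β-rule — branch into p2  //  p5.
      branch 1.1 (add p2):
        !(!p3 && (p6 && p1)): β-rule — branch into !!p3  //  !(p6 && p1).
          branch 1.1.1 (add !!p3):
            ○ open, literals {p2=1, p3=1, p5=1}.
          branch 1.1.2 (add !(p6 && p1)):
            !(p6 && p1): β-rule — branch into !p6  //  !p1.
              branch 1.1.2.1 (add !p6):
                ○ open, literals {p2=1, p5=1, p6=0}.
              branch 1.1.2.2 (add !p1):
                ○ open, literals {p1=0, p2=1, p5=1}.
      branch 1.2 (add p5):
        !(!p3 && (p6 && p1)): β-rule — branch into !!p3  //  !(p6 && p1).
          branch 1.2.1 (add !!p3):
            ○ open, literals {p2=1, p3=1, p5=1}.
          branch 1.2.2 (add !(p6 && p1)):
            !(p6 && p1): β-rule — branch into !p6  //  !p1.
              branch 1.2.2.1 (add !p6):
                ○ open, literals {p2=1, p5=1, p6=0}.
              branch 1.2.2.2 (add !p1):
                ○ open, literals {p1=0, p2=1, p5=1}.
  branch 2 (add p1):
    (p2 || p5): β-rule — branch into p2  //  p5.
      branch 2.1 (add p2):
        !(!p3 && (p6 && p1)): β-rule — branch into !!p3  //  !(p6 && p1).
          branch 2.1.1 (add !!p3):
            ○ open, literals {p1=1, p2=1, p3=1}.
          branch 2.1.2 (add !(p6 && p1)):
            !(p6 && p1): β-rule — branch into !p6  //  !p1.
              branch 2.1.2.1 (add !p6):
                ○ open, literals {p1=1, p2=1, p6=0}.
              branch 2.1.2.2 (add !p1):
                × closes — contains both p1 and !p1.
      branch 2.2 (add p5):
        !(!p3 && (p6 && p1)): β-rule — branch into !!p3  //  !(p6 && p1).
          branch 2.2.1 (add !!p3):
            ○ open, literals {p1=1, p2=1, p3=1, p5=1}.
          branch 2.2.2 (add !(p6 && p1)):
            !(p6 && p1): β-rule — branch into !p6  //  !p1.
              branch 2.2.2.1 (add !p6):
                ○ open, literals {p1=1, p2=1, p5=1, p6=0}.
              branch 2.2.2.2 (add !p1):
                × closes — contains both p1 and !p1.
2 branches closed, 10 open.
An open branch gives a countermodel: p2=1, p3=1, p5=1 (unmentioned atoms arbitrary); the premises hold there but the conclusion fails.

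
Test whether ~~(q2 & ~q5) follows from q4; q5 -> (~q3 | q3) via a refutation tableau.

No

Initial set: {q4; (q5 -> (~q3 | q3)); ~~~(q2 & ~q5)}.
~~~(q2 & ~q5): drop double negation, giving ~(q2 & ~q5).
(q5 -> (~q3 | q3)): β-rule — branch into ~q5  //  (~q3 | q3).
  branch 1 (add ~q5):
    ~(q2 & ~q5): β-rule — branch into ~q2  //  ~~q5.
      branch 1.1 (add ~q2):
        ○ open, literals {q2=F, q4=T, q5=F}.
      branch 1.2 (add ~~q5):
        × closes — contains both q5 and ~q5.
  branch 2 (add (~q3 | q3)):
    ~(q2 & ~q5): β-rule — branch into ~q2  //  ~~q5.
      branch 2.1 (add ~q2):
        (~q3 | q3): β-rule — branch into ~q3  //  q3.
          branch 2.1.1 (add ~q3):
            ○ open, literals {q2=F, q3=F, q4=T}.
          branch 2.1.2 (add q3):
            ○ open, literals {q2=F, q3=T, q4=T}.
      branch 2.2 (add ~~q5):
        (~q3 | q3): β-rule — branch into ~q3  //  q3.
          branch 2.2.1 (add ~q3):
            ○ open, literals {q3=F, q4=T, q5=T}.
          branch 2.2.2 (add q3):
            ○ open, literals {q3=T, q4=T, q5=T}.
1 branch closed, 5 open.
An open branch gives a countermodel: q2=F, q4=T, q5=F (unmentioned atoms arbitrary); the premises hold there but the conclusion fails.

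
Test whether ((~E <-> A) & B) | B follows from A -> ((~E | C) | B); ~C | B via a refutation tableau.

No

Initial set: {(A -> ((~E | C) | B)); (~C | B); ~(((~E <-> A) & B) | B)}.
~(((~E <-> A) & B) | B): α-rule — add ~((~E <-> A) & B), ~B.
(A -> ((~E | C) | B)): β-rule — branch into ~A  //  ((~E | C) | B).
  branch 1 (add ~A):
    (~C | B): β-rule — branch into ~C  //  B.
      branch 1.1 (add ~C):
        ~((~E <-> A) & B): β-rule — branch into ~(~E <-> A)  //  ~B.
          branch 1.1.1 (add ~(~E <-> A)):
            ~(~E <-> A): β-rule — branch into ~E, ~A  //  ~~E, A.
              branch 1.1.1.1 (add ~E, ~A):
                ○ open, literals {A=0, B=0, C=0, E=0}.
              branch 1.1.1.2 (add ~~E, A):
                × closes — contains both A and ~A.
          branch 1.1.2 (add ~B):
            ○ open, literals {A=0, B=0, C=0}.
      branch 1.2 (add B):
        × closes — contains both B and ~B.
  branch 2 (add ((~E | C) | B)):
    (~C | B): β-rule — branch into ~C  //  B.
      branch 2.1 (add ~C):
        ~((~E <-> A) & B): β-rule — branch into ~(~E <-> A)  //  ~B.
          branch 2.1.1 (add ~(~E <-> A)):
            ((~E | C) | B): β-rule — branch into (~E | C)  //  B.
              branch 2.1.1.1 (add (~E | C)):
                ~(~E <-> A): β-rule — branch into ~E, ~A  //  ~~E, A.
                  branch 2.1.1.1.1 (add ~E, ~A):
                    (~E | C): β-rule — branch into ~E  //  C.
                      branch 2.1.1.1.1.1 (add ~E):
                        ○ open, literals {A=0, B=0, C=0, E=0}.
                      branch 2.1.1.1.1.2 (add C):
                        × closes — contains both C and ~C.
                  branch 2.1.1.1.2 (add ~~E, A):
                    (~E | C): β-rule — branch into ~E  //  C.
                      branch 2.1.1.1.2.1 (add ~E):
                        × closes — contains both E and ~E.
                      branch 2.1.1.1.2.2 (add C):
                        × closes — contains both C and ~C.
              branch 2.1.1.2 (add B):
                × closes — contains both B and ~B.
          branch 2.1.2 (add ~B):
            ((~E | C) | B): β-rule — branch into (~E | C)  //  B.
              branch 2.1.2.1 (add (~E | C)):
                (~E | C): β-rule — branch into ~E  //  C.
                  branch 2.1.2.1.1 (add ~E):
                    ○ open, literals {B=0, C=0, E=0}.
                  branch 2.1.2.1.2 (add C):
                    × closes — contains both C and ~C.
              branch 2.1.2.2 (add B):
                × closes — contains both B and ~B.
      branch 2.2 (add B):
        × closes — contains both B and ~B.
9 branches closed, 4 open.
An open branch gives a countermodel: A=0, B=0, C=0, E=0 (unmentioned atoms arbitrary); the premises hold there but the conclusion fails.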